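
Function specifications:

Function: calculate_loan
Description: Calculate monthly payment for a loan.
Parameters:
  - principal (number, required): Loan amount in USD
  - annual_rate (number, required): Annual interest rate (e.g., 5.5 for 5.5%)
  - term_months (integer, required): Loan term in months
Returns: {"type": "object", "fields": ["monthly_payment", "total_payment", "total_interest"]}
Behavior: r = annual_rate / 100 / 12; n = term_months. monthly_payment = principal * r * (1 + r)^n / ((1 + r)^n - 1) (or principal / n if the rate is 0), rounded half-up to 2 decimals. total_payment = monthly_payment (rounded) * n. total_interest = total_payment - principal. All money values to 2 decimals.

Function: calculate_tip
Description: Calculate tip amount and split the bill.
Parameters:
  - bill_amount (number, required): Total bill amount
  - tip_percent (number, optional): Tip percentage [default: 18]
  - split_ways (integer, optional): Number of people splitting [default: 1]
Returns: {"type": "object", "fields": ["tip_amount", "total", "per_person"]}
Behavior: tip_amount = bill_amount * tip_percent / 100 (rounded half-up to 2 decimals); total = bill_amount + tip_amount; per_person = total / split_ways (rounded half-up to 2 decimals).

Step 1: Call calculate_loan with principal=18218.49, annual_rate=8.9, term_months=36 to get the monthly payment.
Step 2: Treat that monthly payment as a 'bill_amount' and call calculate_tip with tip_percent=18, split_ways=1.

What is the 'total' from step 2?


Step 1: calculate_loan(principal=18218.49, annual_rate=8.9, term_months=36)
  r = 8.9 / 100 / 12 = 0.007416666667 (keep full precision)
  (1 + r)^36 = 1.3047543
  monthly_payment = 18218.49 * 0.007416666667 * 1.3047543 / (1.3047543 - 1) = 578.495572 -> 578.50
  total_payment = 578.50 * 36 = 20826.00
  total_interest = 20826.00 - 18218.49 = 2607.51
  -> monthly_payment = 578.50
Step 2: calculate_tip(bill_amount=578.5, tip_percent=18, split_ways=1)
  tip_amount = 578.5 * 18/100 = 104.13 -> 104.13
  total = 578.5 + 104.13 = 682.63
  per_person = 682.63 / 1 = 682.63 -> 682.63
  -> total = 682.63
$682.63


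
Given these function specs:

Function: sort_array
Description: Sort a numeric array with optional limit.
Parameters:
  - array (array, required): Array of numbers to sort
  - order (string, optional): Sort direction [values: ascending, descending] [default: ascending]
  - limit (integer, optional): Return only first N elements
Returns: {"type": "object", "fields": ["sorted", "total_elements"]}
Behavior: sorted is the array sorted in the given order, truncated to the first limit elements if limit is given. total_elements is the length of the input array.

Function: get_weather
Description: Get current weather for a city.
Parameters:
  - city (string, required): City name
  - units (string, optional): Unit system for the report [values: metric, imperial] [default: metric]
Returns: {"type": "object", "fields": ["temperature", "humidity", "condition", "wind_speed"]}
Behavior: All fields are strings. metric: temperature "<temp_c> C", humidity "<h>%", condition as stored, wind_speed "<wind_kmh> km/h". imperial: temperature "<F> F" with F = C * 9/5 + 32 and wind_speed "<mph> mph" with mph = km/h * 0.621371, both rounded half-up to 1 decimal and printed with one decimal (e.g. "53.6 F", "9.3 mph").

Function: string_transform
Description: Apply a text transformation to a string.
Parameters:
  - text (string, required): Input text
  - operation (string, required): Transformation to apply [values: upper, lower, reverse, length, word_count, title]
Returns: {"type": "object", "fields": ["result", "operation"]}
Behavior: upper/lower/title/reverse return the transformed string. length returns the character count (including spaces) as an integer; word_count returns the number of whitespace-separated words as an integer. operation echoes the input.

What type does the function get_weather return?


The get_weather spec declares Returns: {"type": "object", "fields": ["temperature", "humidity", "condition", "wind_speed"]}
Type:
object


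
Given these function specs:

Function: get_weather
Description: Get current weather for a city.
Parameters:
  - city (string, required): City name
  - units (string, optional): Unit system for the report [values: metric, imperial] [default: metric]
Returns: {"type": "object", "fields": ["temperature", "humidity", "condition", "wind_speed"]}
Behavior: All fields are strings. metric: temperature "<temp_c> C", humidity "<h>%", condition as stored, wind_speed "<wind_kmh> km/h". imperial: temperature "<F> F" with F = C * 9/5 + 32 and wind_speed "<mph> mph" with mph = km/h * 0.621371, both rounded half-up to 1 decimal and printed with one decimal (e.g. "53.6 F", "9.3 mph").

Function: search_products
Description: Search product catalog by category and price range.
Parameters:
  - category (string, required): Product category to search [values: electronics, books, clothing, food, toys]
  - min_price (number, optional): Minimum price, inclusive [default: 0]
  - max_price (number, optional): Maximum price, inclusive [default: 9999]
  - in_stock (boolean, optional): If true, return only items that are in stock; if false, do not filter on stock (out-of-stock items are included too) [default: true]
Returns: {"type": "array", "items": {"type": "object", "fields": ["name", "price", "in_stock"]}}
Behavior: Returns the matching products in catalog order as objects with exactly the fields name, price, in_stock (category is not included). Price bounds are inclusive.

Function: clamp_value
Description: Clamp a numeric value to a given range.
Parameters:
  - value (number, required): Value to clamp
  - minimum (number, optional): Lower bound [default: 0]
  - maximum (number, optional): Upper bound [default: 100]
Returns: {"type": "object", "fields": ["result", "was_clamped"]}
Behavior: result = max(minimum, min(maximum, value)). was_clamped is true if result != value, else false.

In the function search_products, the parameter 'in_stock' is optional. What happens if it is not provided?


The search_products spec declares:
  - in_stock (boolean, optional): If true, return only items that are in stock; if false, do not filter on stock (out-of-stock items are included too) [default: true]
It defaults to true


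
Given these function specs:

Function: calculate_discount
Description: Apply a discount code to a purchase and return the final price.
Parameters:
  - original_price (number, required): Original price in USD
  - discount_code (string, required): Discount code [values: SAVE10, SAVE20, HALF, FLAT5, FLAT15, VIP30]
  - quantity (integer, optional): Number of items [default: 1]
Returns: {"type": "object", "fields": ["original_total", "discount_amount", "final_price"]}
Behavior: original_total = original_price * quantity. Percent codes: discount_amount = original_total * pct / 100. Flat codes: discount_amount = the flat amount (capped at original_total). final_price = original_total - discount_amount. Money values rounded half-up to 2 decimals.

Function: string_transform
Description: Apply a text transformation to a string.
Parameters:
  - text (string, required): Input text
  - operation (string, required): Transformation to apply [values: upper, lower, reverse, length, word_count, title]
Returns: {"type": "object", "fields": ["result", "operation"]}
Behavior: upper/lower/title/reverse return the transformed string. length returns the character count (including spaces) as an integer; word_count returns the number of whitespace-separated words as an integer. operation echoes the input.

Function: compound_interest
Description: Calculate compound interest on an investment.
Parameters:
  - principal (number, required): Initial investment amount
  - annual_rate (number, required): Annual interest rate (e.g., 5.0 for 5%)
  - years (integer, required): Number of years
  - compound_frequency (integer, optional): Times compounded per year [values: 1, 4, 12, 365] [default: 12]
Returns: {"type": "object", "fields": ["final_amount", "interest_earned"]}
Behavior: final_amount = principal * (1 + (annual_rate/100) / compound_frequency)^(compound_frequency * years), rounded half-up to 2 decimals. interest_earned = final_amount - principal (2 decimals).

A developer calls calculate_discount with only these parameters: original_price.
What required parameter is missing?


Required parameters: original_price, discount_code
Provided: original_price
Missing: discount_code
discount_code


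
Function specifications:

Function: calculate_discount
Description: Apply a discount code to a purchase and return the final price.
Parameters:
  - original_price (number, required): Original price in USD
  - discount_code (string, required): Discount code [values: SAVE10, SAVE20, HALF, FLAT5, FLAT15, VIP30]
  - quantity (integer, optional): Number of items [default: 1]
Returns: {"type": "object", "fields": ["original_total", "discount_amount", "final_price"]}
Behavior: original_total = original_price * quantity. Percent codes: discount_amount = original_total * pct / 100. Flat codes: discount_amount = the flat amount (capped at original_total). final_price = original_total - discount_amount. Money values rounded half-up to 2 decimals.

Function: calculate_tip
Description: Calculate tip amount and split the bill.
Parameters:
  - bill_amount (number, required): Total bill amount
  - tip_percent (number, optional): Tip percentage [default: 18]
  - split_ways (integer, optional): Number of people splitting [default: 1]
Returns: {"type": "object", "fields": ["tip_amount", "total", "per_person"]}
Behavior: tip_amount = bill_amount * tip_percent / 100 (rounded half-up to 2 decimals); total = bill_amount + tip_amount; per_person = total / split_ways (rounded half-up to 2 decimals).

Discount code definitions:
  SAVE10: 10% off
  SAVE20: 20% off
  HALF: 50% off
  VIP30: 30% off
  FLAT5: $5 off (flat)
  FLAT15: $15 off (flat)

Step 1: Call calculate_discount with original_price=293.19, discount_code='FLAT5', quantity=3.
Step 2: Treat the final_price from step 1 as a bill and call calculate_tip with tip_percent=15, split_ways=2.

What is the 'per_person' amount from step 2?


Step 1: calculate_discount(original_price=293.19, discount_code=FLAT5, quantity=3)
  original_total = 293.19 * 3 = 879.57
  FLAT5 = $5 flat: discount_amount = min(5.00, 879.57) = 5.00
  final_price = 879.57 - 5.00 = 874.57
  -> final_price = 874.57
Step 2: calculate_tip(bill_amount=874.57, tip_percent=15, split_ways=2)
  tip_amount = 874.57 * 15/100 = 131.1855 -> 131.19
  total = 874.57 + 131.19 = 1005.76
  per_person = 1005.76 / 2 = 502.88 -> 502.88
  -> per_person = 502.88
$502.88


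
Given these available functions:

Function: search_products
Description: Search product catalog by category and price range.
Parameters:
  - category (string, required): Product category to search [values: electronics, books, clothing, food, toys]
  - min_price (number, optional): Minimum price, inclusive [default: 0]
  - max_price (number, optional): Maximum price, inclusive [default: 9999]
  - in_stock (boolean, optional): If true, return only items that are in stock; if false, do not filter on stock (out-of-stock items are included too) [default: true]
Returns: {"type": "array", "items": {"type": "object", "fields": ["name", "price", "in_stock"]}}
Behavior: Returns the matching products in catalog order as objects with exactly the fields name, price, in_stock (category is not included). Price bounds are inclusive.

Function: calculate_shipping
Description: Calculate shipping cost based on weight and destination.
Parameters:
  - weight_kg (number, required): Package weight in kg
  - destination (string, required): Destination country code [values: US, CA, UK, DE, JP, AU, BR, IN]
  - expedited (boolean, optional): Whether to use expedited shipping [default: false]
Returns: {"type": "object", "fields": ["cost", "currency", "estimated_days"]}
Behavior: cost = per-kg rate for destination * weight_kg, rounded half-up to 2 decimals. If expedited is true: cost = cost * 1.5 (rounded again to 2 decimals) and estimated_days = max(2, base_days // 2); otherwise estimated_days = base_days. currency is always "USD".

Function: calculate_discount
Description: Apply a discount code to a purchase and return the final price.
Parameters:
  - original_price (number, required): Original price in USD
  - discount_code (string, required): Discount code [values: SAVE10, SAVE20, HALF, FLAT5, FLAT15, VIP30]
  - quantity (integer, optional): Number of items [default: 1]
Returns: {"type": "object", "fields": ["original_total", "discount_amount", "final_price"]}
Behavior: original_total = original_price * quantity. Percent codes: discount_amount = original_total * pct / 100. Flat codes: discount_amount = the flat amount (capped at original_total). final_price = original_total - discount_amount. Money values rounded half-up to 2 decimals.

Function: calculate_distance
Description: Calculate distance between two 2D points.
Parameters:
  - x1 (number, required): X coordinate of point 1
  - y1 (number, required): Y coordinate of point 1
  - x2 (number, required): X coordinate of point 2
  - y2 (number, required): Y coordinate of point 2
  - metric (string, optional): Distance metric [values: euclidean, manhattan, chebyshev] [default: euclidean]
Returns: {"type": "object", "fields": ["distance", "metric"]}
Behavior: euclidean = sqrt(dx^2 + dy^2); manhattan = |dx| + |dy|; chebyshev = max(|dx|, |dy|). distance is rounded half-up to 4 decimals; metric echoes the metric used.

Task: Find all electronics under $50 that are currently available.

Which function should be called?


The task needs a function whose description is: Search product catalog by category and price range.
search_products


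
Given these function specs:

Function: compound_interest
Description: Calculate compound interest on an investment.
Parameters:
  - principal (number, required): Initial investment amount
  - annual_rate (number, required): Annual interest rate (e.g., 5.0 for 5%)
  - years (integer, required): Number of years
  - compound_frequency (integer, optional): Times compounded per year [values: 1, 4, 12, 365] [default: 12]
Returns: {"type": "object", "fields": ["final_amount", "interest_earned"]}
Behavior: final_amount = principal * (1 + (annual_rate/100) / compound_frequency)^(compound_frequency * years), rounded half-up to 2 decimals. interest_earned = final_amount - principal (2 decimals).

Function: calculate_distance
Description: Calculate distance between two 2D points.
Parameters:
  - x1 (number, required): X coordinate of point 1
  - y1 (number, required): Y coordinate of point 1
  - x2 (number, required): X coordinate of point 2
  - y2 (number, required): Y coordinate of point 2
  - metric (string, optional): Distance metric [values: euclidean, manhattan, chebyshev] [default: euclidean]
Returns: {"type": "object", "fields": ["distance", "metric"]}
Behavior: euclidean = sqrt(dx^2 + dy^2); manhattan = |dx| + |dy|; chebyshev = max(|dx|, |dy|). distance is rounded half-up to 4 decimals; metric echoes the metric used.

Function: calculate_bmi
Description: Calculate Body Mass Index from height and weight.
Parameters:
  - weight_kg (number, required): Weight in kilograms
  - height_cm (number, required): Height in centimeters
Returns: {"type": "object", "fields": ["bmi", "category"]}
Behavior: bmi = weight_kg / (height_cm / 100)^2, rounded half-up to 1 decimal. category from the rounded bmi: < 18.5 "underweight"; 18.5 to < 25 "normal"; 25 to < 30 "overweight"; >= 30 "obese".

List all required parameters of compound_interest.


Parameters of compound_interest and their required/optional flag:
  principal: required
  annual_rate: required
  years: required
  compound_frequency: optional
annual_rate, principal, years


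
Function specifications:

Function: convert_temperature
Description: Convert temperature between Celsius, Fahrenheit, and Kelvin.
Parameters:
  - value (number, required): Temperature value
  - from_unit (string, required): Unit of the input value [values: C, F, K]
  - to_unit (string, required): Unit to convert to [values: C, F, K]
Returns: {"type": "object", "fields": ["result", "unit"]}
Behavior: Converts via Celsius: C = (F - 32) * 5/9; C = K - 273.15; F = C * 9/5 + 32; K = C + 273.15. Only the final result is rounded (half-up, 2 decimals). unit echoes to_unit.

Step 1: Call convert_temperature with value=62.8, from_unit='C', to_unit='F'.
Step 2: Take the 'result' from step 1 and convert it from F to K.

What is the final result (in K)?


Step 1: convert_temperature(value=62.8, from_unit=C, to_unit=F)
  Input already in C: 62.8
  To F: 62.8 * 9/5 + 32 = 145.04
  Round to 2 decimals: 145.04
  -> result = 145.04 F
Step 2: convert_temperature(value=145.04, from_unit=F, to_unit=K)
  To C: (145.04 - 32) * 5/9 = 62.8
  To K: 62.8 + 273.15 = 335.95
  Round to 2 decimals: 335.95
  -> result = 335.95 K
335.95 K


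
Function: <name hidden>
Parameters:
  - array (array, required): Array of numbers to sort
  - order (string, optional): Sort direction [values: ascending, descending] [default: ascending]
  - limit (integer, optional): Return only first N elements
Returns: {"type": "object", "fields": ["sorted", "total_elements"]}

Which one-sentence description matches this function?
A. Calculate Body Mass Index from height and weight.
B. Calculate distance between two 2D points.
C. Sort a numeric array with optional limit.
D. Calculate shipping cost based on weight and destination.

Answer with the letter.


Parameters array, order, limit and return ["sorted", "total_elements"] fit: Sort a numeric array with optional limit.
C


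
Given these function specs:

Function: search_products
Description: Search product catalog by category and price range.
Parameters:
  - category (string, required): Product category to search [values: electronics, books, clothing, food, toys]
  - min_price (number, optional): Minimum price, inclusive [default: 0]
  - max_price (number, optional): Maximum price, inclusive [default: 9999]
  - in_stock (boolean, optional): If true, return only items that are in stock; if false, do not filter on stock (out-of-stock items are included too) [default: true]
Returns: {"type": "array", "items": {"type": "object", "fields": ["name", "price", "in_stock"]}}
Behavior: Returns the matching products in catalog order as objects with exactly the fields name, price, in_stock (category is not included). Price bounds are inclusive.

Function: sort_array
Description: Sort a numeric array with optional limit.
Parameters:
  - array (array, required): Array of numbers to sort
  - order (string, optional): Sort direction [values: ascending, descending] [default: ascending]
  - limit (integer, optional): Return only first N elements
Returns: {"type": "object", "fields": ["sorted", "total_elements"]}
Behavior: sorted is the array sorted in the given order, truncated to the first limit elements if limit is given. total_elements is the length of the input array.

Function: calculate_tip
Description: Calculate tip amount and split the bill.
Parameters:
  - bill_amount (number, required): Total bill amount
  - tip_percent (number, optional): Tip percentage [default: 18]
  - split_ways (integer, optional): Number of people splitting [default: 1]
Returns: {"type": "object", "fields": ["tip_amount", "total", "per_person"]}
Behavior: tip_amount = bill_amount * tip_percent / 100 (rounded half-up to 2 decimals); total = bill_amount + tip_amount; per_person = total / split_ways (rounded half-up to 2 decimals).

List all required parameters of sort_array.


Parameters of sort_array and their required/optional flag:
  array: required
  order: optional
  limit: optional
array


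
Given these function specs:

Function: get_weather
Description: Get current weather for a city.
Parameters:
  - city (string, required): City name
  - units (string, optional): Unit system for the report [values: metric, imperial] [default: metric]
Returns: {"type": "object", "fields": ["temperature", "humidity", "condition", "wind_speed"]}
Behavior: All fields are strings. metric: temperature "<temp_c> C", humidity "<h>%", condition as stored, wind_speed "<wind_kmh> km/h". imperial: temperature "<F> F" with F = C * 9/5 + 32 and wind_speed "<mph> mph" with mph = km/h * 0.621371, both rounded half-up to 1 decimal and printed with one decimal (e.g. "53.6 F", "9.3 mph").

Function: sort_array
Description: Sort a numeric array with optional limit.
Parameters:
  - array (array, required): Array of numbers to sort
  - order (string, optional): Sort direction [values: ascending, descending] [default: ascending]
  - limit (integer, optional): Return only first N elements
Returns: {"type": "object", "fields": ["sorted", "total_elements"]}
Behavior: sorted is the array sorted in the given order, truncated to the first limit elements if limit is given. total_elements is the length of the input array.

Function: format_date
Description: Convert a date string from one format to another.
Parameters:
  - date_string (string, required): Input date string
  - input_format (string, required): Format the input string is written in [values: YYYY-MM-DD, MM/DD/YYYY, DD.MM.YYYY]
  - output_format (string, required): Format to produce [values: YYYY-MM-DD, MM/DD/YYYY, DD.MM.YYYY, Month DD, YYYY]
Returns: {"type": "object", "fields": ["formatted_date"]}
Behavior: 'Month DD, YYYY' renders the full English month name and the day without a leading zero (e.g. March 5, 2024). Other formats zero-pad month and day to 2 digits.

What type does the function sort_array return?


The sort_array spec declares Returns: {"type": "object", "fields": ["sorted", "total_elements"]}
Type:
object


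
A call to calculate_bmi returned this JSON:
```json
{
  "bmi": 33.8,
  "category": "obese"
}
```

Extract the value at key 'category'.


obese


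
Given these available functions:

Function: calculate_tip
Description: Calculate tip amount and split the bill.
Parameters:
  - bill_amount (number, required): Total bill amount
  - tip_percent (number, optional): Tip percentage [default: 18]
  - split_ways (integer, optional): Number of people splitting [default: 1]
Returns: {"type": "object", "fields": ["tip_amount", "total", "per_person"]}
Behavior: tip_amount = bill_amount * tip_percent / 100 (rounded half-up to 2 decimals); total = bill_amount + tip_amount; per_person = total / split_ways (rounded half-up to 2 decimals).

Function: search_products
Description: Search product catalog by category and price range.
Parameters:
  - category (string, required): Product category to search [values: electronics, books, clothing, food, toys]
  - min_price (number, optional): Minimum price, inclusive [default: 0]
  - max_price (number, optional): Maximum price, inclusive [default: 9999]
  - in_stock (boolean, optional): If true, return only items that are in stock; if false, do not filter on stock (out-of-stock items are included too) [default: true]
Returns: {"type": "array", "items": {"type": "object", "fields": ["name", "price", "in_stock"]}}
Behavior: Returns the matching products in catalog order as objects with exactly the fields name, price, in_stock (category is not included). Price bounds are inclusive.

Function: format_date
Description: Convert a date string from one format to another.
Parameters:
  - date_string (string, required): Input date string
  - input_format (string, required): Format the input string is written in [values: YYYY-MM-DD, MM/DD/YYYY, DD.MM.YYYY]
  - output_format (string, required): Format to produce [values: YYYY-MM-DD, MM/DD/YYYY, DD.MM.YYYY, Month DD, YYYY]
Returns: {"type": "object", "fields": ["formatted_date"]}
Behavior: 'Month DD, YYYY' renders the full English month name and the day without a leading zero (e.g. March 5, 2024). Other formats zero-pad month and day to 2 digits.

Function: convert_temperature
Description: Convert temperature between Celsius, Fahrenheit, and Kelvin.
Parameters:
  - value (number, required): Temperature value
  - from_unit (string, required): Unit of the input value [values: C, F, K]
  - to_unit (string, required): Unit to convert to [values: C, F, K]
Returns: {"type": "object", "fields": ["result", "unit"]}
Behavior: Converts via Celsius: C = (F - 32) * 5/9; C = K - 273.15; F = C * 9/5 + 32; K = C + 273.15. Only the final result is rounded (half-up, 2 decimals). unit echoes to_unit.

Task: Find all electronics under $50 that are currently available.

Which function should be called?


The task needs a function whose description is: Search product catalog by category and price range.
search_products


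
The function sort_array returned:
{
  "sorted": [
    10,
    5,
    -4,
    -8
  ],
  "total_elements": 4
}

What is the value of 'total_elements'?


4


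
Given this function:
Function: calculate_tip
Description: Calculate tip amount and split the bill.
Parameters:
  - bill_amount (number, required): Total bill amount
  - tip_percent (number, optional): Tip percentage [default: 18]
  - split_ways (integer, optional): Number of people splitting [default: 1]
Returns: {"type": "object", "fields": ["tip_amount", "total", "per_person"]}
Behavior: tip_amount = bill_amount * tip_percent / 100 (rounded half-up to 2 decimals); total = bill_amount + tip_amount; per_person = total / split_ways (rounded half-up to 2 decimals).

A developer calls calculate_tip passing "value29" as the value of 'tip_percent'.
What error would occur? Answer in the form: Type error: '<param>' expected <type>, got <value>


Spec: 'tip_percent' is declared as number; "value29" is a string.
Type error: 'tip_percent' expected number, got "value29"


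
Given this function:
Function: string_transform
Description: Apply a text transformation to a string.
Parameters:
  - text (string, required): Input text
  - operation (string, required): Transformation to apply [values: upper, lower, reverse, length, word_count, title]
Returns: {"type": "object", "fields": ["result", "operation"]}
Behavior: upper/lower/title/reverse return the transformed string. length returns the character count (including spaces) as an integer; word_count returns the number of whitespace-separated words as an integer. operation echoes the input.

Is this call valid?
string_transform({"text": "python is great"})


Checking required parameters...
Missing required parameter: operation
Invalid - missing required parameter 'operation'


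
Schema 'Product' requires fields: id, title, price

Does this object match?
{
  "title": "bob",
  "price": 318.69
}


Checking required fields...
Missing: id
Invalid - missing required field 'id'


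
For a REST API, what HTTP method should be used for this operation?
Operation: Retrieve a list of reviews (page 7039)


GET = read, POST = create, PUT = update/replace, DELETE = remove
This operation is a read.
GET


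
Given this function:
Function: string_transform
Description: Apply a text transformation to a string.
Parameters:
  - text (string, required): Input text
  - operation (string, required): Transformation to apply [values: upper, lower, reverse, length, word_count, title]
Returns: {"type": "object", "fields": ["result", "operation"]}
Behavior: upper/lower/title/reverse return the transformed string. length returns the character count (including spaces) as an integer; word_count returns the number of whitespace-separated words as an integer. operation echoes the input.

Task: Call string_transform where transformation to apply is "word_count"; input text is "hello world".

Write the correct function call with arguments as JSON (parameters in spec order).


Mapping each described value to its parameter name:
  'Transformation to apply' -> operation = "word_count"
  'Input text' -> text = "hello world"
string_transform({"text": "hello world", "operation": "word_count"})


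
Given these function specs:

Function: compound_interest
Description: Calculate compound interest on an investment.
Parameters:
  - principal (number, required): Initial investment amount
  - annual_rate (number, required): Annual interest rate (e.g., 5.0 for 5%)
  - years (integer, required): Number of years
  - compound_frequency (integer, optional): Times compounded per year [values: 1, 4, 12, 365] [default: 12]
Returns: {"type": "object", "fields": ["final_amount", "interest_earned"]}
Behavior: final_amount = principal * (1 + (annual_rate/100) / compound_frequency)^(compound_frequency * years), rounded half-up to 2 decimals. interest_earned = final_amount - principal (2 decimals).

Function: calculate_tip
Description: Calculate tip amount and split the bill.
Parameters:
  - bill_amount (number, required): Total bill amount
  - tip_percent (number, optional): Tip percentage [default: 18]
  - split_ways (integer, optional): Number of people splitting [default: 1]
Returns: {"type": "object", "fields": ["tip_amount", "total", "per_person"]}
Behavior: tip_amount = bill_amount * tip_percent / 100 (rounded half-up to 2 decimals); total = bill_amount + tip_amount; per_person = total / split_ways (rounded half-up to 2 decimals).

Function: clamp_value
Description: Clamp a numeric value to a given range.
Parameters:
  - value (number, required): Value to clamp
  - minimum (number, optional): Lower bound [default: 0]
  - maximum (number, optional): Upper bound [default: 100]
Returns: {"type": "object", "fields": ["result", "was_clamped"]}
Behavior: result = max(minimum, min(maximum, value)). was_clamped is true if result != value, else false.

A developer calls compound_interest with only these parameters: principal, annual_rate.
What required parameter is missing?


Required parameters: principal, annual_rate, years
Provided: principal, annual_rate
Missing: years
years


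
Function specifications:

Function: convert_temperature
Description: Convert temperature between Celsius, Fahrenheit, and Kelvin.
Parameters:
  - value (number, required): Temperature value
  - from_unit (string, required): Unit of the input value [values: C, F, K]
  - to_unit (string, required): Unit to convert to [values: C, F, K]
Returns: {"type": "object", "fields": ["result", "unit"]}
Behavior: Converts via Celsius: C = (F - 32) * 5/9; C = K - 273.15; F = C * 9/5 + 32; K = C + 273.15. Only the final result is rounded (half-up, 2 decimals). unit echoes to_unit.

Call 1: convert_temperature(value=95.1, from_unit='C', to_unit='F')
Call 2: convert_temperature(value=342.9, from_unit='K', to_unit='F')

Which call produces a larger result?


Call 1:
  Input already in C: 95.1
  To F: 95.1 * 9/5 + 32 = 203.18
  Round to 2 decimals: 203.18
  -> 203.18 F
Call 2:
  To C: 342.9 - 273.15 = 69.75
  To F: 69.75 * 9/5 + 32 = 157.55
  Round to 2 decimals: 157.55
  -> 157.55 F
Call 1 (203.18 F)


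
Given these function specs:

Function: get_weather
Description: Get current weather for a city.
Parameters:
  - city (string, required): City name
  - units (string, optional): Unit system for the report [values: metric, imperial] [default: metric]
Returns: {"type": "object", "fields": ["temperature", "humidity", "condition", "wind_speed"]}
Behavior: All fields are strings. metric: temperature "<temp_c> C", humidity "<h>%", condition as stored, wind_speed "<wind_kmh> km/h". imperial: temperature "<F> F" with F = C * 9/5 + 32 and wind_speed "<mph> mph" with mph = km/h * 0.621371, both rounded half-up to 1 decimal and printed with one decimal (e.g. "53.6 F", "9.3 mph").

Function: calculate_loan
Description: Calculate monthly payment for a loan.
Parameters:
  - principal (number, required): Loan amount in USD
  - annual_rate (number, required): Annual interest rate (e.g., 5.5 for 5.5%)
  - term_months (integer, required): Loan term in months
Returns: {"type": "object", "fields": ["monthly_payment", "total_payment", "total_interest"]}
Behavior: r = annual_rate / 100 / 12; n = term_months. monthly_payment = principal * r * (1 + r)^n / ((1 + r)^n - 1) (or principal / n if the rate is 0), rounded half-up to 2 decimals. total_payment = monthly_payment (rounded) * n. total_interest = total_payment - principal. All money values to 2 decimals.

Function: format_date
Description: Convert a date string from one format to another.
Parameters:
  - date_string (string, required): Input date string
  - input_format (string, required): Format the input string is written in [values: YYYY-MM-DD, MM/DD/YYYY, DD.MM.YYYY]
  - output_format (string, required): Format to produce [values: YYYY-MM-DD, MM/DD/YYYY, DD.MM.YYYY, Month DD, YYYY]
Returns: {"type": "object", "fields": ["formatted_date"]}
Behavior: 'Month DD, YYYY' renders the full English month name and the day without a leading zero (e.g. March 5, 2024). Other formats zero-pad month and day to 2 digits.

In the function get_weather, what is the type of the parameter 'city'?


The get_weather spec declares:
  - city (string, required): City name
Type:
string


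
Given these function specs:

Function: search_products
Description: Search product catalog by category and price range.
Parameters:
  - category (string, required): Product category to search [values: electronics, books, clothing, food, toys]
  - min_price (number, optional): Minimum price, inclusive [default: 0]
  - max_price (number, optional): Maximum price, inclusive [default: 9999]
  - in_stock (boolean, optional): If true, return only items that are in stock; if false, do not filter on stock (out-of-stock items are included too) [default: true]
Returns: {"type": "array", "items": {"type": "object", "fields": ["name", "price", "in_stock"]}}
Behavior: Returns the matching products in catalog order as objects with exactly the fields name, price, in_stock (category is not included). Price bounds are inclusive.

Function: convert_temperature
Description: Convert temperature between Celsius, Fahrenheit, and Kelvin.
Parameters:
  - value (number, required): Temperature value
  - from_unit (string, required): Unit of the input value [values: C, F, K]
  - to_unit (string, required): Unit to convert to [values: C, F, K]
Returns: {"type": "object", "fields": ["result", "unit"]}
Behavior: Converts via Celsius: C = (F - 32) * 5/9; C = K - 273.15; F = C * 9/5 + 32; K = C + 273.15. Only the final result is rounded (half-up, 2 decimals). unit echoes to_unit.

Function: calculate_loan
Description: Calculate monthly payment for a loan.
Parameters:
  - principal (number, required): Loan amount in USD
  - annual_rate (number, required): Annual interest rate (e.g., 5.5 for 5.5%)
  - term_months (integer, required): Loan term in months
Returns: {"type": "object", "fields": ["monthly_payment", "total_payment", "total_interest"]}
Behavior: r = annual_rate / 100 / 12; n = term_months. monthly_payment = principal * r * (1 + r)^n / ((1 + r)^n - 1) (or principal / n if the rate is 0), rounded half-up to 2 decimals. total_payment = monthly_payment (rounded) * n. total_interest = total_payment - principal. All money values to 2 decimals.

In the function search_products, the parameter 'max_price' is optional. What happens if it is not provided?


The search_products spec declares:
  - max_price (number, optional): Maximum price, inclusive [default: 9999]
It defaults to 9999


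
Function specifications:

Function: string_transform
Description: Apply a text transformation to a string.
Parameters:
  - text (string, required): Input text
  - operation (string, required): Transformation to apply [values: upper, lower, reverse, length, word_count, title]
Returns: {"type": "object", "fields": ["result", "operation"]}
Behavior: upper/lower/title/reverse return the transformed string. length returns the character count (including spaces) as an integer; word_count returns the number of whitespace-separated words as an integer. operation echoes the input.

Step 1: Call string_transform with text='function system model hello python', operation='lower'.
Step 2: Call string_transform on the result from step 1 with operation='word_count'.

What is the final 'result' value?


Step 1: string_transform(text='function system model hello python', operation='lower')
  -> result = 'function system model hello python'
Step 2: string_transform(text='function system model hello python', operation='word_count')
  words: function, system, model, hello, python -> 5
  -> result = 5
5


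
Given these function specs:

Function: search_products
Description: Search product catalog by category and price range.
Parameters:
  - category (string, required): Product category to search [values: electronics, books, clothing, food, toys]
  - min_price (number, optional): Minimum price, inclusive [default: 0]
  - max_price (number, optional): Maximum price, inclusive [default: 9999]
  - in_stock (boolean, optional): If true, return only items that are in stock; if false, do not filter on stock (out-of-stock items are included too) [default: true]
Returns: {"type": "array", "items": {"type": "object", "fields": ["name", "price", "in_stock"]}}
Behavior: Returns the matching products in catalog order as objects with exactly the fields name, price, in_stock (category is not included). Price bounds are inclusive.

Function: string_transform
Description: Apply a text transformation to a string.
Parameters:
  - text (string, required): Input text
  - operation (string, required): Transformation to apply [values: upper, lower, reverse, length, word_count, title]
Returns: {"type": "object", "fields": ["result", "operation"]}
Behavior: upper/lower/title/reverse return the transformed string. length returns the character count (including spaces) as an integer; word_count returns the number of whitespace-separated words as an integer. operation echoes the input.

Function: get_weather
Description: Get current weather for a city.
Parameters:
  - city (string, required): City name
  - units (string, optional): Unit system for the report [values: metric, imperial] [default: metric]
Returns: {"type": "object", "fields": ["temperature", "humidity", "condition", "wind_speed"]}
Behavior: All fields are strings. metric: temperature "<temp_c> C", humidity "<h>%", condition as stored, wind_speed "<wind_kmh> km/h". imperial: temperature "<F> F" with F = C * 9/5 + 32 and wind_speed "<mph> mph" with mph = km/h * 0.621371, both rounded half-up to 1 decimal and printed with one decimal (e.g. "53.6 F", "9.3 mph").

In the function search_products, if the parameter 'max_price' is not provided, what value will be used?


The search_products spec declares:
  - max_price (number, optional): Maximum price, inclusive [default: 9999]
Default:
9999


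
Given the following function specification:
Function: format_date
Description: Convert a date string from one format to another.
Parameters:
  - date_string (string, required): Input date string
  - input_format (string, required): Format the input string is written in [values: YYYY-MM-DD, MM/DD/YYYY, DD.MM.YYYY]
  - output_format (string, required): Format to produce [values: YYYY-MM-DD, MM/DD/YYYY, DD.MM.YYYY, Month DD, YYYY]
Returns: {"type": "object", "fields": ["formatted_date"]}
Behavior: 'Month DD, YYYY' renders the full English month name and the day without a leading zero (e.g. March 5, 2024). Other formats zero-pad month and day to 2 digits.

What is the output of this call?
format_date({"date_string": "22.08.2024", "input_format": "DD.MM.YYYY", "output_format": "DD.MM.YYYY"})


Parse '22.08.2024' as DD.MM.YYYY: year=2024, month=8, day=22
Render as DD.MM.YYYY: 22.08.2024
Output:
{"formatted_date": "22.08.2024"}


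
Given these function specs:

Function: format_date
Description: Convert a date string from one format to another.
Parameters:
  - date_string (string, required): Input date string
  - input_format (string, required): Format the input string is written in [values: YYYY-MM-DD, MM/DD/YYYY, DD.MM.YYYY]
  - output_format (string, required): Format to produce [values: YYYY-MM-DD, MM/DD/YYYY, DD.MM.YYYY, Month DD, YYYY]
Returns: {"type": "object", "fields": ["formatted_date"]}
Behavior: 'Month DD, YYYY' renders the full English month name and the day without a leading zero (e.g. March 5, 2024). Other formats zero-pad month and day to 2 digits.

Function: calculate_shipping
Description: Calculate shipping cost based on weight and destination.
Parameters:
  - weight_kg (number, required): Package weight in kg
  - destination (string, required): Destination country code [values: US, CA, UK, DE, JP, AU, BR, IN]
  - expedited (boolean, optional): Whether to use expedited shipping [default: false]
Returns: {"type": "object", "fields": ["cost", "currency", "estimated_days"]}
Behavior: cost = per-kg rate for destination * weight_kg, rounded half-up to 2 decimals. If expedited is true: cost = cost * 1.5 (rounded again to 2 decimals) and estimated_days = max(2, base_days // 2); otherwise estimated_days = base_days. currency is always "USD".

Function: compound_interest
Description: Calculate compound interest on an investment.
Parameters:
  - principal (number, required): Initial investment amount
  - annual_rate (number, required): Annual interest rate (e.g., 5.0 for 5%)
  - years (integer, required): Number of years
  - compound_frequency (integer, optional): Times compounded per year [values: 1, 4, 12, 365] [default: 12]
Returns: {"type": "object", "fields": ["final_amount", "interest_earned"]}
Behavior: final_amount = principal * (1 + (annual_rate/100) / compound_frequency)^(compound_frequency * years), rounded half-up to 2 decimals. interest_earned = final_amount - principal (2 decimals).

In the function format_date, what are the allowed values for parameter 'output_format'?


The format_date spec declares:
  - output_format (string, required): Format to produce [values: YYYY-MM-DD, MM/DD/YYYY, DD.MM.YYYY, Month DD, YYYY]
Allowed values:
YYYY-MM-DD, MM/DD/YYYY, DD.MM.YYYY, Month DD, YYYY
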